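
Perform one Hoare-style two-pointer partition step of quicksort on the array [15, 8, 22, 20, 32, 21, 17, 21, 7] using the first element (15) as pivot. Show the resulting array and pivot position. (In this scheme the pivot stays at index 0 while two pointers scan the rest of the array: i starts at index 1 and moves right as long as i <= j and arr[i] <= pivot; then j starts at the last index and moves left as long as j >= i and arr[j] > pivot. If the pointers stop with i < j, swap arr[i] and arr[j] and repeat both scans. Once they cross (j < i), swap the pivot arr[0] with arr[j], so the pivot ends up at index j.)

Hoare-style two-pointer partition with pivot = 15:

Initial array: [15, 8, 22, 20, 32, 21, 17, 21, 7]

Pointers start at i = 1, j = 8.
i stops at index 2 (arr[2]=22 > 15), j stops at index 8 (arr[8]=7 <= 15): swap arr[2] and arr[8], array becomes [15, 8, 7, 20, 32, 21, 17, 21, 22]
i ends at 3, j ends at 2: the pointers have crossed (j < i), so scanning stops.

Swap pivot arr[0] with arr[2] to place pivot at position 2: [7, 8, 15, 20, 32, 21, 17, 21, 22]
Pivot position: 2

After partitioning with pivot 15, the array becomes [7, 8, 15, 20, 32, 21, 17, 21, 22]. The pivot is placed at index 2. All elements to the left of the pivot are <= 15, and all elements to the right are > 15.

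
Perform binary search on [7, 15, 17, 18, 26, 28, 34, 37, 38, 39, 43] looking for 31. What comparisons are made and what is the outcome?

Binary search for 31 in [7, 15, 17, 18, 26, 28, 34, 37, 38, 39, 43]:

lo=0, hi=10, mid=5, arr[mid]=28 -> 28 < 31, search right half
lo=6, hi=10, mid=8, arr[mid]=38 -> 38 > 31, search left half
lo=6, hi=7, mid=6, arr[mid]=34 -> 34 > 31, search left half
lo=6 > hi=5, target 31 not found

Binary search determines that 31 is not in the array after 3 comparisons. The search space was exhausted without finding the target.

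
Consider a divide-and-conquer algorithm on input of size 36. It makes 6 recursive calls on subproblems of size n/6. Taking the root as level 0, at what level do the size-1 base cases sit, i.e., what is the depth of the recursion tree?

For divide and conquer with division factor 6:

Problem sizes at each level:
Level 0: 36
Level 1: 6
Level 2: 1

The root is level 0 and the size-1 base case is level 2 (the tree spans levels 0 through 2, i.e. 3 levels counting the root), so the depth is the number of divisions: log_6(36) = 2

The recursion tree depth is log_6(36) = 2. At each level, the problem size is divided by 6, so it takes 2 divisions to reduce to a base case of size 1. The algorithm makes 6 recursive calls at each level.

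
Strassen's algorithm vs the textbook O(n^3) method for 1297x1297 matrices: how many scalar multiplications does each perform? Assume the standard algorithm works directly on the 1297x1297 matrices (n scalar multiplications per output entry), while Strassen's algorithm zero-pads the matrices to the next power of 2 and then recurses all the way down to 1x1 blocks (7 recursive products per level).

Matrix multiplication for 1297x1297 matrices:

Strassen's algorithm requires power-of-2 dimensions. Pad 1297x1297 to 2048x2048 (next power of 2).

Standard algorithm: 1297^3 = 2181825073 multiplications
Strassen's algorithm: 7^(log2(2048)) = 7^11 = 1977326743 multiplications
Savings: 2181825073 - 1977326743 = 204498330 multiplications

Standard: 2181825073 multiplications (1297^3). Strassen: 1977326743 multiplications (7^11, after padding to 2048x2048). Strassen reduces 8 recursive multiplications to 7 at each level.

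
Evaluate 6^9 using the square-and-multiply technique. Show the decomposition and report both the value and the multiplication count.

Computing 6^9 by squaring (build up from 6^1; each line after the first costs one multiplication):

6^1 = 6
6^2 = (6^1)^2 = 6^2 = 36
6^4 = (6^2)^2 = 36^2 = 1296
6^8 = (6^4)^2 = 1296^2 = 1679616
6^9 = 6 * 6^8 = 6 * 1679616 = 10077696

Result: 10077696
Multiplications needed: 4 (4 lines after 6^1)

6^9 = 10077696. Using exponentiation by squaring, this requires 4 multiplications. The key idea: if the exponent is even, square the half-power; if odd, multiply by the base once.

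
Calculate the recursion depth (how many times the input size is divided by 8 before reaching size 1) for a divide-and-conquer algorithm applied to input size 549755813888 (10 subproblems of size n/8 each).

For divide and conquer with division factor 8:

Problem sizes at each level:
Level 0: 549755813888
Level 1: 68719476736
Level 2: 8589934592
Level 3: 1073741824
Level 4: 134217728
Level 5: 16777216
Level 6: 2097152
Level 7: 262144
Level 8: 32768
Level 9: 4096
Level 10: 512
Level 11: 64
Level 12: 8
Level 13: 1

The root is level 0 and the size-1 base case is level 13 (the tree spans levels 0 through 13, i.e. 14 levels counting the root), so the depth is the number of divisions: log_8(549755813888) = 13

The recursion tree depth is log_8(549755813888) = 13. At each level, the problem size is divided by 8, so it takes 13 divisions to reduce to a base case of size 1. The algorithm makes 10 recursive calls at each level.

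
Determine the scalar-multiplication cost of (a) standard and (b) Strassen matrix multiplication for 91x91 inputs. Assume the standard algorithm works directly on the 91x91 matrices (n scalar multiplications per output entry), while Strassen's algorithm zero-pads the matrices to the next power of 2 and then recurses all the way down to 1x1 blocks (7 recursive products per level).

Matrix multiplication for 91x91 matrices:

Strassen's algorithm requires power-of-2 dimensions. Pad 91x91 to 128x128 (next power of 2).

Standard algorithm: 91^3 = 753571 multiplications
Strassen's algorithm: 7^(log2(128)) = 7^7 = 823543 multiplications
Difference: 753571 - 823543 = -69972 (Strassen uses MORE here due to padding overhead — for small or just-over-power-of-2 n, padding can outweigh the per-level savings)

Standard: 753571 multiplications (91^3). Strassen: 823543 multiplications (7^7, after padding to 128x128). Strassen reduces 8 recursive multiplications to 7 at each level.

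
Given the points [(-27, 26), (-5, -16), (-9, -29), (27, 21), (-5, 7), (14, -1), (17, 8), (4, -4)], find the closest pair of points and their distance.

Computing all pairwise distances among 8 points:

d((-27, 26), (-5, -16)) = 47.4131
d((-27, 26), (-9, -29)) = 57.8705
d((-27, 26), (27, 21)) = 54.231
d((-27, 26), (-5, 7)) = 29.0689
d((-27, 26), (14, -1)) = 49.0918
d((-27, 26), (17, 8)) = 47.5395
d((-27, 26), (4, -4)) = 43.1393
d((-5, -16), (-9, -29)) = 13.6015
d((-5, -16), (27, 21)) = 48.9183
d((-5, -16), (-5, 7)) = 23.0
d((-5, -16), (14, -1)) = 24.2074
d((-5, -16), (17, 8)) = 32.5576
d((-5, -16), (4, -4)) = 15.0
d((-9, -29), (27, 21)) = 61.6117
d((-9, -29), (-5, 7)) = 36.2215
d((-9, -29), (14, -1)) = 36.2353
d((-9, -29), (17, 8)) = 45.2217
d((-9, -29), (4, -4)) = 28.178
d((27, 21), (-5, 7)) = 34.9285
d((27, 21), (14, -1)) = 25.5539
d((27, 21), (17, 8)) = 16.4012
d((27, 21), (4, -4)) = 33.9706
d((-5, 7), (14, -1)) = 20.6155
d((-5, 7), (17, 8)) = 22.0227
d((-5, 7), (4, -4)) = 14.2127
d((14, -1), (17, 8)) = 9.4868 <-- minimum
d((14, -1), (4, -4)) = 10.4403
d((17, 8), (4, -4)) = 17.6918

Closest pair: (14, -1) and (17, 8) with distance 9.4868

The closest pair is (14, -1) and (17, 8) with Euclidean distance 9.4868. For 8 points, brute-force pairwise comparison is shown above. For large n, the divide-and-conquer algorithm (sort by x, recurse on halves, check the dividing strip) achieves O(n log n).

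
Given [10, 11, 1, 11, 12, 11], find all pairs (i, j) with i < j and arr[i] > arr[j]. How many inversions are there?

Finding inversions in [10, 11, 1, 11, 12, 11]:

(0, 2): arr[0]=10 > arr[2]=1
(1, 2): arr[1]=11 > arr[2]=1
(4, 5): arr[4]=12 > arr[5]=11

Total inversions: 3

The array has 3 inversion(s): (0,2), (1,2), (4,5). Each pair (i,j) satisfies i < j and arr[i] > arr[j].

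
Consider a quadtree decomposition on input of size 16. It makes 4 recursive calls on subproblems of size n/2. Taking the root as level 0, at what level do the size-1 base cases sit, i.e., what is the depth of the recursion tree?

For divide and conquer with division factor 2:

Problem sizes at each level:
Level 0: 16
Level 1: 8
Level 2: 4
Level 3: 2
Level 4: 1

The root is level 0 and the size-1 base case is level 4 (the tree spans levels 0 through 4, i.e. 5 levels counting the root), so the depth is the number of divisions: log_2(16) = 4

The recursion tree depth is log_2(16) = 4. At each level, the problem size is divided by 2, so it takes 4 divisions to reduce to a base case of size 1. The algorithm makes 4 recursive calls at each level.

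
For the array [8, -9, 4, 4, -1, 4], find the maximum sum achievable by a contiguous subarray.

Using Kadane's algorithm on [8, -9, 4, 4, -1, 4]:

Scanning through the array:
Position 1 (value -9): max_ending_here = -1, max_so_far = 8
Position 2 (value 4): max_ending_here = 4, max_so_far = 8
Position 3 (value 4): max_ending_here = 8, max_so_far = 8
Position 4 (value -1): max_ending_here = 7, max_so_far = 8
Position 5 (value 4): max_ending_here = 11, max_so_far = 11

Maximum subarray: [4, 4, -1, 4]
Maximum sum: 11

The maximum subarray is [4, 4, -1, 4] with sum 11. This subarray runs from index 2 to index 5.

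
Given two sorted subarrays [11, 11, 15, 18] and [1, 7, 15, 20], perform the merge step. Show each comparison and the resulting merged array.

Merging process:

Compare 11 vs 1: take 1 from right. Merged: [1]
Compare 11 vs 7: take 7 from right. Merged: [1, 7]
Compare 11 vs 15: take 11 from left. Merged: [1, 7, 11]
Compare 11 vs 15: take 11 from left. Merged: [1, 7, 11, 11]
Compare 15 vs 15: take 15 from left. Merged: [1, 7, 11, 11, 15]
Compare 18 vs 15: take 15 from right. Merged: [1, 7, 11, 11, 15, 15]
Compare 18 vs 20: take 18 from left. Merged: [1, 7, 11, 11, 15, 15, 18]
Append remaining from right: [20]. Merged: [1, 7, 11, 11, 15, 15, 18, 20]

Final merged array: [1, 7, 11, 11, 15, 15, 18, 20]
Total comparisons: 7

The merged array is [1, 7, 11, 11, 15, 15, 18, 20], requiring 7 comparisons. The merge step runs in O(n) time where n is the total number of elements.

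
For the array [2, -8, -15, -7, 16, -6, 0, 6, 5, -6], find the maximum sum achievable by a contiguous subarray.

Using Kadane's algorithm on [2, -8, -15, -7, 16, -6, 0, 6, 5, -6]:

Scanning through the array:
Position 1 (value -8): max_ending_here = -6, max_so_far = 2
Position 2 (value -15): max_ending_here = -15, max_so_far = 2
Position 3 (value -7): max_ending_here = -7, max_so_far = 2
Position 4 (value 16): max_ending_here = 16, max_so_far = 16
Position 5 (value -6): max_ending_here = 10, max_so_far = 16
Position 6 (value 0): max_ending_here = 10, max_so_far = 16
Position 7 (value 6): max_ending_here = 16, max_so_far = 16
Position 8 (value 5): max_ending_here = 21, max_so_far = 21
Position 9 (value -6): max_ending_here = 15, max_so_far = 21

Maximum subarray: [16, -6, 0, 6, 5]
Maximum sum: 21

The maximum subarray is [16, -6, 0, 6, 5] with sum 21. This subarray runs from index 4 to index 8.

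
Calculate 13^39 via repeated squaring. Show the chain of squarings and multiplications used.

Computing 13^39 by squaring (build up from 13^1; each line after the first costs one multiplication):

13^1 = 13
13^2 = (13^1)^2 = 13^2 = 169
13^4 = (13^2)^2 = 169^2 = 28561
13^8 = (13^4)^2 = 28561^2 = 815730721
13^9 = 13 * 13^8 = 13 * 815730721 = 10604499373
13^18 = (13^9)^2 = 10604499373^2 = 112455406951957393129
13^19 = 13 * 13^18 = 13 * 112455406951957393129 = 1461920290375446110677
13^38 = (13^19)^2 = 1461920290375446110677^2 = 2137210935411428674141543654682486133398329
13^39 = 13 * 13^38 = 13 * 2137210935411428674141543654682486133398329 = 27783742160348572763840067510872319734178277

Result: 27783742160348572763840067510872319734178277
Multiplications needed: 8 (8 lines after 13^1)

13^39 = 27783742160348572763840067510872319734178277. Using exponentiation by squaring, this requires 8 multiplications. The key idea: if the exponent is even, square the half-power; if odd, multiply by the base once.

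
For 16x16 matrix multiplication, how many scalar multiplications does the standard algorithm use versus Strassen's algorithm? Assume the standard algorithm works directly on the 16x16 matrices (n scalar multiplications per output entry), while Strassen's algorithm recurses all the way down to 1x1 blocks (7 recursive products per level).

Matrix multiplication for 16x16 matrices:

Standard algorithm: 16^3 = 4096 multiplications
Strassen's algorithm: 7^(log2(16)) = 7^4 = 2401 multiplications
Savings: 4096 - 2401 = 1695 multiplications

Standard: 4096 multiplications (16^3). Strassen: 2401 multiplications (7^4). Strassen reduces 8 recursive multiplications to 7 at each level.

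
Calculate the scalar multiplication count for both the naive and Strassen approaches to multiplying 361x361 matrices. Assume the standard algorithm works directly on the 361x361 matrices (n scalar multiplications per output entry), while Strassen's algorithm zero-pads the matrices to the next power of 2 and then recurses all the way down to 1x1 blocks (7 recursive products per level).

Matrix multiplication for 361x361 matrices:

Strassen's algorithm requires power-of-2 dimensions. Pad 361x361 to 512x512 (next power of 2).

Standard algorithm: 361^3 = 47045881 multiplications
Strassen's algorithm: 7^(log2(512)) = 7^9 = 40353607 multiplications
Savings: 47045881 - 40353607 = 6692274 multiplications

Standard: 47045881 multiplications (361^3). Strassen: 40353607 multiplications (7^9, after padding to 512x512). Strassen reduces 8 recursive multiplications to 7 at each level.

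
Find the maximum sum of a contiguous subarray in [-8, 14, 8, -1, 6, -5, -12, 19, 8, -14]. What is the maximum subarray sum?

Using Kadane's algorithm on [-8, 14, 8, -1, 6, -5, -12, 19, 8, -14]:

Scanning through the array:
Position 1 (value 14): max_ending_here = 14, max_so_far = 14
Position 2 (value 8): max_ending_here = 22, max_so_far = 22
Position 3 (value -1): max_ending_here = 21, max_so_far = 22
Position 4 (value 6): max_ending_here = 27, max_so_far = 27
Position 5 (value -5): max_ending_here = 22, max_so_far = 27
Position 6 (value -12): max_ending_here = 10, max_so_far = 27
Position 7 (value 19): max_ending_here = 29, max_so_far = 29
Position 8 (value 8): max_ending_here = 37, max_so_far = 37
Position 9 (value -14): max_ending_here = 23, max_so_far = 37

Maximum subarray: [14, 8, -1, 6, -5, -12, 19, 8]
Maximum sum: 37

The maximum subarray is [14, 8, -1, 6, -5, -12, 19, 8] with sum 37. This subarray runs from index 1 to index 8.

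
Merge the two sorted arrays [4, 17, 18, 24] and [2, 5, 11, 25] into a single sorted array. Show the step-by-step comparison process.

Merging process:

Compare 4 vs 2: take 2 from right. Merged: [2]
Compare 4 vs 5: take 4 from left. Merged: [2, 4]
Compare 17 vs 5: take 5 from right. Merged: [2, 4, 5]
Compare 17 vs 11: take 11 from right. Merged: [2, 4, 5, 11]
Compare 17 vs 25: take 17 from left. Merged: [2, 4, 5, 11, 17]
Compare 18 vs 25: take 18 from left. Merged: [2, 4, 5, 11, 17, 18]
Compare 24 vs 25: take 24 from left. Merged: [2, 4, 5, 11, 17, 18, 24]
Append remaining from right: [25]. Merged: [2, 4, 5, 11, 17, 18, 24, 25]

Final merged array: [2, 4, 5, 11, 17, 18, 24, 25]
Total comparisons: 7

The merged array is [2, 4, 5, 11, 17, 18, 24, 25], requiring 7 comparisons. The merge step runs in O(n) time where n is the total number of elements.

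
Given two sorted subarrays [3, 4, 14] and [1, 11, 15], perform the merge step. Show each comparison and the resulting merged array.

Merging process:

Compare 3 vs 1: take 1 from right. Merged: [1]
Compare 3 vs 11: take 3 from left. Merged: [1, 3]
Compare 4 vs 11: take 4 from left. Merged: [1, 3, 4]
Compare 14 vs 11: take 11 from right. Merged: [1, 3, 4, 11]
Compare 14 vs 15: take 14 from left. Merged: [1, 3, 4, 11, 14]
Append remaining from right: [15]. Merged: [1, 3, 4, 11, 14, 15]

Final merged array: [1, 3, 4, 11, 14, 15]
Total comparisons: 5

The merged array is [1, 3, 4, 11, 14, 15], requiring 5 comparisons. The merge step runs in O(n) time where n is the total number of elements.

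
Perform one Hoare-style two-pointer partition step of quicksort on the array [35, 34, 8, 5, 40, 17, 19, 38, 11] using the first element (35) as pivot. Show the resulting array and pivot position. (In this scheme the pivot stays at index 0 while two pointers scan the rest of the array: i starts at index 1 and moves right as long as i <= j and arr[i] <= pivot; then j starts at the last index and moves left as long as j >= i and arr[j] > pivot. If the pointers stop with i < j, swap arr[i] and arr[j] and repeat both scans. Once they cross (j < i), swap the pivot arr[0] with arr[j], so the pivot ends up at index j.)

Hoare-style two-pointer partition with pivot = 35:

Initial array: [35, 34, 8, 5, 40, 17, 19, 38, 11]

Pointers start at i = 1, j = 8.
i stops at index 4 (arr[4]=40 > 35), j stops at index 8 (arr[8]=11 <= 35): swap arr[4] and arr[8], array becomes [35, 34, 8, 5, 11, 17, 19, 38, 40]
i ends at 7, j ends at 6: the pointers have crossed (j < i), so scanning stops.

Swap pivot arr[0] with arr[6] to place pivot at position 6: [19, 34, 8, 5, 11, 17, 35, 38, 40]
Pivot position: 6

After partitioning with pivot 35, the array becomes [19, 34, 8, 5, 11, 17, 35, 38, 40]. The pivot is placed at index 6. All elements to the left of the pivot are <= 35, and all elements to the right are > 35.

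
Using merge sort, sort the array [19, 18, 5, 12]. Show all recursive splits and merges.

Merge sort trace:

Split: [19, 18, 5, 12] -> [19, 18] and [5, 12]
  Split: [19, 18] -> [19] and [18]
  Merge: [19] + [18] -> [18, 19]
  Split: [5, 12] -> [5] and [12]
  Merge: [5] + [12] -> [5, 12]
Merge: [18, 19] + [5, 12] -> [5, 12, 18, 19]

Final sorted array: [5, 12, 18, 19]

The merge sort proceeds by recursively splitting the array and merging sorted halves.
After all merges, the sorted array is [5, 12, 18, 19].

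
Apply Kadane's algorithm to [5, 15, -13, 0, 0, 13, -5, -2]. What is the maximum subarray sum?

Using Kadane's algorithm on [5, 15, -13, 0, 0, 13, -5, -2]:

Scanning through the array:
Position 1 (value 15): max_ending_here = 20, max_so_far = 20
Position 2 (value -13): max_ending_here = 7, max_so_far = 20
Position 3 (value 0): max_ending_here = 7, max_so_far = 20
Position 4 (value 0): max_ending_here = 7, max_so_far = 20
Position 5 (value 13): max_ending_here = 20, max_so_far = 20
Position 6 (value -5): max_ending_here = 15, max_so_far = 20
Position 7 (value -2): max_ending_here = 13, max_so_far = 20

Maximum subarray: [5, 15]
Maximum sum: 20

The maximum subarray is [5, 15] with sum 20. This subarray runs from index 0 to index 1.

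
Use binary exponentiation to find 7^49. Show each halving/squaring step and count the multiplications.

Computing 7^49 by squaring (build up from 7^1; each line after the first costs one multiplication):

7^1 = 7
7^2 = (7^1)^2 = 7^2 = 49
7^3 = 7 * 7^2 = 7 * 49 = 343
7^6 = (7^3)^2 = 343^2 = 117649
7^12 = (7^6)^2 = 117649^2 = 13841287201
7^24 = (7^12)^2 = 13841287201^2 = 191581231380566414401
7^48 = (7^24)^2 = 191581231380566414401^2 = 36703368217294125441230211032033660188801
7^49 = 7 * 7^48 = 7 * 36703368217294125441230211032033660188801 = 256923577521058878088611477224235621321607

Result: 256923577521058878088611477224235621321607
Multiplications needed: 7 (7 lines after 7^1)

7^49 = 256923577521058878088611477224235621321607. Using exponentiation by squaring, this requires 7 multiplications. The key idea: if the exponent is even, square the half-power; if odd, multiply by the base once.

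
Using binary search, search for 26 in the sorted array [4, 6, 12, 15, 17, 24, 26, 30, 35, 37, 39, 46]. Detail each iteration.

Binary search for 26 in [4, 6, 12, 15, 17, 24, 26, 30, 35, 37, 39, 46]:

lo=0, hi=11, mid=5, arr[mid]=24 -> 24 < 26, search right half
lo=6, hi=11, mid=8, arr[mid]=35 -> 35 > 26, search left half
lo=6, hi=7, mid=6, arr[mid]=26 -> Found target at index 6!

Binary search finds 26 at index 6 after 3 comparisons. The search repeatedly halves the search space by comparing with the middle element.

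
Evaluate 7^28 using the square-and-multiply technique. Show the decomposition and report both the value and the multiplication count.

Computing 7^28 by squaring (build up from 7^1; each line after the first costs one multiplication):

7^1 = 7
7^2 = (7^1)^2 = 7^2 = 49
7^3 = 7 * 7^2 = 7 * 49 = 343
7^6 = (7^3)^2 = 343^2 = 117649
7^7 = 7 * 7^6 = 7 * 117649 = 823543
7^14 = (7^7)^2 = 823543^2 = 678223072849
7^28 = (7^14)^2 = 678223072849^2 = 459986536544739960976801

Result: 459986536544739960976801
Multiplications needed: 6 (6 lines after 7^1)

7^28 = 459986536544739960976801. Using exponentiation by squaring, this requires 6 multiplications. The key idea: if the exponent is even, square the half-power; if odd, multiply by the base once.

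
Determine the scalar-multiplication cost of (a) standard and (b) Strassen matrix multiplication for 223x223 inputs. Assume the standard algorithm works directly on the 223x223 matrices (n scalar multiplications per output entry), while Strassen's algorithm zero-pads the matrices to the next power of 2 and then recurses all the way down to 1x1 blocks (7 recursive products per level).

Matrix multiplication for 223x223 matrices:

Strassen's algorithm requires power-of-2 dimensions. Pad 223x223 to 256x256 (next power of 2).

Standard algorithm: 223^3 = 11089567 multiplications
Strassen's algorithm: 7^(log2(256)) = 7^8 = 5764801 multiplications
Savings: 11089567 - 5764801 = 5324766 multiplications

Standard: 11089567 multiplications (223^3). Strassen: 5764801 multiplications (7^8, after padding to 256x256). Strassen reduces 8 recursive multiplications to 7 at each level.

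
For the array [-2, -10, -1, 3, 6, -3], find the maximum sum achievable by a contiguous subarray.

Using Kadane's algorithm on [-2, -10, -1, 3, 6, -3]:

Scanning through the array:
Position 1 (value -10): max_ending_here = -10, max_so_far = -2
Position 2 (value -1): max_ending_here = -1, max_so_far = -1
Position 3 (value 3): max_ending_here = 3, max_so_far = 3
Position 4 (value 6): max_ending_here = 9, max_so_far = 9
Position 5 (value -3): max_ending_here = 6, max_so_far = 9

Maximum subarray: [3, 6]
Maximum sum: 9

The maximum subarray is [3, 6] with sum 9. This subarray runs from index 3 to index 4.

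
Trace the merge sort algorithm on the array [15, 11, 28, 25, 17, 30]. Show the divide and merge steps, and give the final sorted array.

Merge sort trace:

Split: [15, 11, 28, 25, 17, 30] -> [15, 11, 28] and [25, 17, 30]
  Split: [15, 11, 28] -> [15] and [11, 28]
    Split: [11, 28] -> [11] and [28]
    Merge: [11] + [28] -> [11, 28]
  Merge: [15] + [11, 28] -> [11, 15, 28]
  Split: [25, 17, 30] -> [25] and [17, 30]
    Split: [17, 30] -> [17] and [30]
    Merge: [17] + [30] -> [17, 30]
  Merge: [25] + [17, 30] -> [17, 25, 30]
Merge: [11, 15, 28] + [17, 25, 30] -> [11, 15, 17, 25, 28, 30]

Final sorted array: [11, 15, 17, 25, 28, 30]

The merge sort proceeds by recursively splitting the array and merging sorted halves.
After all merges, the sorted array is [11, 15, 17, 25, 28, 30].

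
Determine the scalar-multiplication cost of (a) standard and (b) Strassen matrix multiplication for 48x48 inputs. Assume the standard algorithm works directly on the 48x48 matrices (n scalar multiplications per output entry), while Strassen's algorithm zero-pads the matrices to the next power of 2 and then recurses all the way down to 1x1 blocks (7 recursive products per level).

Matrix multiplication for 48x48 matrices:

Strassen's algorithm requires power-of-2 dimensions. Pad 48x48 to 64x64 (next power of 2).

Standard algorithm: 48^3 = 110592 multiplications
Strassen's algorithm: 7^(log2(64)) = 7^6 = 117649 multiplications
Difference: 110592 - 117649 = -7057 (Strassen uses MORE here due to padding overhead — for small or just-over-power-of-2 n, padding can outweigh the per-level savings)

Standard: 110592 multiplications (48^3). Strassen: 117649 multiplications (7^6, after padding to 64x64). Strassen reduces 8 recursive multiplications to 7 at each level.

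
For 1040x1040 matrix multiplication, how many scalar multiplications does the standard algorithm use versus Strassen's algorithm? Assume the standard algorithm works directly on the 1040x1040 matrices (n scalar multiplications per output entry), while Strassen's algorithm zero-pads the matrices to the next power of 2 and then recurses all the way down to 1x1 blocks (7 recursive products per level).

Matrix multiplication for 1040x1040 matrices:

Strassen's algorithm requires power-of-2 dimensions. Pad 1040x1040 to 2048x2048 (next power of 2).

Standard algorithm: 1040^3 = 1124864000 multiplications
Strassen's algorithm: 7^(log2(2048)) = 7^11 = 1977326743 multiplications
Difference: 1124864000 - 1977326743 = -852462743 (Strassen uses MORE here due to padding overhead — for small or just-over-power-of-2 n, padding can outweigh the per-level savings)

Standard: 1124864000 multiplications (1040^3). Strassen: 1977326743 multiplications (7^11, after padding to 2048x2048). Strassen reduces 8 recursive multiplications to 7 at each level.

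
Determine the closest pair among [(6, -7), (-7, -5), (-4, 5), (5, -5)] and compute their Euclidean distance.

Computing all pairwise distances among 4 points:

d((6, -7), (-7, -5)) = 13.1529
d((6, -7), (-4, 5)) = 15.6205
d((6, -7), (5, -5)) = 2.2361 <-- minimum
d((-7, -5), (-4, 5)) = 10.4403
d((-7, -5), (5, -5)) = 12.0
d((-4, 5), (5, -5)) = 13.4536

Closest pair: (6, -7) and (5, -5) with distance 2.2361

The closest pair is (6, -7) and (5, -5) with Euclidean distance 2.2361. For 4 points, brute-force pairwise comparison is shown above. For large n, the divide-and-conquer algorithm (sort by x, recurse on halves, check the dividing strip) achieves O(n log n).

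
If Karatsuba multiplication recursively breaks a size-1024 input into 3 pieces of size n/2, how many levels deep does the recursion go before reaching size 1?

For divide and conquer with division factor 2:

Problem sizes at each level:
Level 0: 1024
Level 1: 512
Level 2: 256
Level 3: 128
Level 4: 64
Level 5: 32
Level 6: 16
Level 7: 8
Level 8: 4
Level 9: 2
Level 10: 1

The root is level 0 and the size-1 base case is level 10 (the tree spans levels 0 through 10, i.e. 11 levels counting the root), so the depth is the number of divisions: log_2(1024) = 10

The recursion tree depth is log_2(1024) = 10. At each level, the problem size is divided by 2, so it takes 10 divisions to reduce to a base case of size 1. The algorithm makes 3 recursive calls at each level.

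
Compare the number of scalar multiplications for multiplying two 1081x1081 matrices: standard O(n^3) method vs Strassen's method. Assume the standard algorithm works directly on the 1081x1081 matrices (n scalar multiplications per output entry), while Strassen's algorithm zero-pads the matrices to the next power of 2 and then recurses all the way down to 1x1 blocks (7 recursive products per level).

Matrix multiplication for 1081x1081 matrices:

Strassen's algorithm requires power-of-2 dimensions. Pad 1081x1081 to 2048x2048 (next power of 2).

Standard algorithm: 1081^3 = 1263214441 multiplications
Strassen's algorithm: 7^(log2(2048)) = 7^11 = 1977326743 multiplications
Difference: 1263214441 - 1977326743 = -714112302 (Strassen uses MORE here due to padding overhead — for small or just-over-power-of-2 n, padding can outweigh the per-level savings)

Standard: 1263214441 multiplications (1081^3). Strassen: 1977326743 multiplications (7^11, after padding to 2048x2048). Strassen reduces 8 recursive multiplications to 7 at each level.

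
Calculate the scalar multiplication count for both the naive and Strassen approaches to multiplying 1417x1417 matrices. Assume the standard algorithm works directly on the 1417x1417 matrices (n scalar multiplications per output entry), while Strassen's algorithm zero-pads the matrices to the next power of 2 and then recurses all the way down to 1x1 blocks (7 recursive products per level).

Matrix multiplication for 1417x1417 matrices:

Strassen's algorithm requires power-of-2 dimensions. Pad 1417x1417 to 2048x2048 (next power of 2).

Standard algorithm: 1417^3 = 2845178713 multiplications
Strassen's algorithm: 7^(log2(2048)) = 7^11 = 1977326743 multiplications
Savings: 2845178713 - 1977326743 = 867851970 multiplications

Standard: 2845178713 multiplications (1417^3). Strassen: 1977326743 multiplications (7^11, after padding to 2048x2048). Strassen reduces 8 recursive multiplications to 7 at each level.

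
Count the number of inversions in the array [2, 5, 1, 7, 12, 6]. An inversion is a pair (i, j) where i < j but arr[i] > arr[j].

Finding inversions in [2, 5, 1, 7, 12, 6]:

(0, 2): arr[0]=2 > arr[2]=1
(1, 2): arr[1]=5 > arr[2]=1
(3, 5): arr[3]=7 > arr[5]=6
(4, 5): arr[4]=12 > arr[5]=6

Total inversions: 4

The array has 4 inversion(s): (0,2), (1,2), (3,5), (4,5). Each pair (i,j) satisfies i < j and arr[i] > arr[j].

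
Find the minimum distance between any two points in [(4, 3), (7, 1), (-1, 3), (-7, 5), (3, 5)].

Computing all pairwise distances among 5 points:

d((4, 3), (7, 1)) = 3.6056
d((4, 3), (-1, 3)) = 5.0
d((4, 3), (-7, 5)) = 11.1803
d((4, 3), (3, 5)) = 2.2361 <-- minimum
d((7, 1), (-1, 3)) = 8.2462
d((7, 1), (-7, 5)) = 14.5602
d((7, 1), (3, 5)) = 5.6569
d((-1, 3), (-7, 5)) = 6.3246
d((-1, 3), (3, 5)) = 4.4721
d((-7, 5), (3, 5)) = 10.0

Closest pair: (4, 3) and (3, 5) with distance 2.2361

The closest pair is (4, 3) and (3, 5) with Euclidean distance 2.2361. For 5 points, brute-force pairwise comparison is shown above. For large n, the divide-and-conquer algorithm (sort by x, recurse on halves, check the dividing strip) achieves O(n log n).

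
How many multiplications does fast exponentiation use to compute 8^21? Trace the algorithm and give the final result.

Computing 8^21 by squaring (build up from 8^1; each line after the first costs one multiplication):

8^1 = 8
8^2 = (8^1)^2 = 8^2 = 64
8^4 = (8^2)^2 = 64^2 = 4096
8^5 = 8 * 8^4 = 8 * 4096 = 32768
8^10 = (8^5)^2 = 32768^2 = 1073741824
8^20 = (8^10)^2 = 1073741824^2 = 1152921504606846976
8^21 = 8 * 8^20 = 8 * 1152921504606846976 = 9223372036854775808

Result: 9223372036854775808
Multiplications needed: 6 (6 lines after 8^1)

8^21 = 9223372036854775808. Using exponentiation by squaring, this requires 6 multiplications. The key idea: if the exponent is even, square the half-power; if odd, multiply by the base once.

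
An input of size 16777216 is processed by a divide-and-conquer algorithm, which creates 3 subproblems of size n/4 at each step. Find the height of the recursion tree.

For divide and conquer with division factor 4:

Problem sizes at each level:
Level 0: 16777216
Level 1: 4194304
Level 2: 1048576
Level 3: 262144
Level 4: 65536
Level 5: 16384
Level 6: 4096
Level 7: 1024
Level 8: 256
Level 9: 64
Level 10: 16
Level 11: 4
Level 12: 1

The root is level 0 and the size-1 base case is level 12 (the tree spans levels 0 through 12, i.e. 13 levels counting the root), so the depth is the number of divisions: log_4(16777216) = 12

The recursion tree depth is log_4(16777216) = 12. At each level, the problem size is divided by 4, so it takes 12 divisions to reduce to a base case of size 1. The algorithm makes 3 recursive calls at each level.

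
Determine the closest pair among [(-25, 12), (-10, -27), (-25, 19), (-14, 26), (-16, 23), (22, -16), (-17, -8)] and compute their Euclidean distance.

Computing all pairwise distances among 7 points:

d((-25, 12), (-10, -27)) = 41.7852
d((-25, 12), (-25, 19)) = 7.0
d((-25, 12), (-14, 26)) = 17.8045
d((-25, 12), (-16, 23)) = 14.2127
d((-25, 12), (22, -16)) = 54.7083
d((-25, 12), (-17, -8)) = 21.5407
d((-10, -27), (-25, 19)) = 48.3839
d((-10, -27), (-14, 26)) = 53.1507
d((-10, -27), (-16, 23)) = 50.3587
d((-10, -27), (22, -16)) = 33.8378
d((-10, -27), (-17, -8)) = 20.2485
d((-25, 19), (-14, 26)) = 13.0384
d((-25, 19), (-16, 23)) = 9.8489
d((-25, 19), (22, -16)) = 58.6003
d((-25, 19), (-17, -8)) = 28.1603
d((-14, 26), (-16, 23)) = 3.6056 <-- minimum
d((-14, 26), (22, -16)) = 55.3173
d((-14, 26), (-17, -8)) = 34.1321
d((-16, 23), (22, -16)) = 54.4518
d((-16, 23), (-17, -8)) = 31.0161
d((22, -16), (-17, -8)) = 39.8121

Closest pair: (-14, 26) and (-16, 23) with distance 3.6056

The closest pair is (-14, 26) and (-16, 23) with Euclidean distance 3.6056. For 7 points, brute-force pairwise comparison is shown above. For large n, the divide-and-conquer algorithm (sort by x, recurse on halves, check the dividing strip) achieves O(n log n).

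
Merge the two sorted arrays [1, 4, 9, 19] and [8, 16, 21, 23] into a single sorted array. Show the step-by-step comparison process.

Merging process:

Compare 1 vs 8: take 1 from left. Merged: [1]
Compare 4 vs 8: take 4 from left. Merged: [1, 4]
Compare 9 vs 8: take 8 from right. Merged: [1, 4, 8]
Compare 9 vs 16: take 9 from left. Merged: [1, 4, 8, 9]
Compare 19 vs 16: take 16 from right. Merged: [1, 4, 8, 9, 16]
Compare 19 vs 21: take 19 from left. Merged: [1, 4, 8, 9, 16, 19]
Append remaining from right: [21, 23]. Merged: [1, 4, 8, 9, 16, 19, 21, 23]

Final merged array: [1, 4, 8, 9, 16, 19, 21, 23]
Total comparisons: 6

The merged array is [1, 4, 8, 9, 16, 19, 21, 23], requiring 6 comparisons. The merge step runs in O(n) time where n is the total number of elements.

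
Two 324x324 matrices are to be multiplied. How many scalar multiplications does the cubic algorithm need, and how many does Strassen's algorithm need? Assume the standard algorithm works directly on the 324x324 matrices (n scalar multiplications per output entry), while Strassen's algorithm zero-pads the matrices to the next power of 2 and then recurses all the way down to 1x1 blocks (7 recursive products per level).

Matrix multiplication for 324x324 matrices:

Strassen's algorithm requires power-of-2 dimensions. Pad 324x324 to 512x512 (next power of 2).

Standard algorithm: 324^3 = 34012224 multiplications
Strassen's algorithm: 7^(log2(512)) = 7^9 = 40353607 multiplications
Difference: 34012224 - 40353607 = -6341383 (Strassen uses MORE here due to padding overhead — for small or just-over-power-of-2 n, padding can outweigh the per-level savings)

Standard: 34012224 multiplications (324^3). Strassen: 40353607 multiplications (7^9, after padding to 512x512). Strassen reduces 8 recursive multiplications to 7 at each level.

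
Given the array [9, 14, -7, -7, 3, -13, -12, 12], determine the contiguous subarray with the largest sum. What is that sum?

Using Kadane's algorithm on [9, 14, -7, -7, 3, -13, -12, 12]:

Scanning through the array:
Position 1 (value 14): max_ending_here = 23, max_so_far = 23
Position 2 (value -7): max_ending_here = 16, max_so_far = 23
Position 3 (value -7): max_ending_here = 9, max_so_far = 23
Position 4 (value 3): max_ending_here = 12, max_so_far = 23
Position 5 (value -13): max_ending_here = -1, max_so_far = 23
Position 6 (value -12): max_ending_here = -12, max_so_far = 23
Position 7 (value 12): max_ending_here = 12, max_so_far = 23

Maximum subarray: [9, 14]
Maximum sum: 23

The maximum subarray is [9, 14] with sum 23. This subarray runs from index 0 to index 1.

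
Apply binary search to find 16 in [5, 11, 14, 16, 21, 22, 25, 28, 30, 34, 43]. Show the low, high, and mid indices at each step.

Binary search for 16 in [5, 11, 14, 16, 21, 22, 25, 28, 30, 34, 43]:

lo=0, hi=10, mid=5, arr[mid]=22 -> 22 > 16, search left half
lo=0, hi=4, mid=2, arr[mid]=14 -> 14 < 16, search right half
lo=3, hi=4, mid=3, arr[mid]=16 -> Found target at index 3!

Binary search finds 16 at index 3 after 3 comparisons. The search repeatedly halves the search space by comparing with the middle element.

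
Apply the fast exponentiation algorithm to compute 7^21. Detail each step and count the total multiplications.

Computing 7^21 by squaring (build up from 7^1; each line after the first costs one multiplication):

7^1 = 7
7^2 = (7^1)^2 = 7^2 = 49
7^4 = (7^2)^2 = 49^2 = 2401
7^5 = 7 * 7^4 = 7 * 2401 = 16807
7^10 = (7^5)^2 = 16807^2 = 282475249
7^20 = (7^10)^2 = 282475249^2 = 79792266297612001
7^21 = 7 * 7^20 = 7 * 79792266297612001 = 558545864083284007

Result: 558545864083284007
Multiplications needed: 6 (6 lines after 7^1)

7^21 = 558545864083284007. Using exponentiation by squaring, this requires 6 multiplications. The key idea: if the exponent is even, square the half-power; if odd, multiply by the base once.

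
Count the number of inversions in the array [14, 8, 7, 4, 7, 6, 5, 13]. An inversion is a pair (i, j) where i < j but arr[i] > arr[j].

Finding inversions in [14, 8, 7, 4, 7, 6, 5, 13]:

(0, 1): arr[0]=14 > arr[1]=8
(0, 2): arr[0]=14 > arr[2]=7
(0, 3): arr[0]=14 > arr[3]=4
(0, 4): arr[0]=14 > arr[4]=7
(0, 5): arr[0]=14 > arr[5]=6
(0, 6): arr[0]=14 > arr[6]=5
(0, 7): arr[0]=14 > arr[7]=13
(1, 2): arr[1]=8 > arr[2]=7
(1, 3): arr[1]=8 > arr[3]=4
(1, 4): arr[1]=8 > arr[4]=7
(1, 5): arr[1]=8 > arr[5]=6
(1, 6): arr[1]=8 > arr[6]=5
(2, 3): arr[2]=7 > arr[3]=4
(2, 5): arr[2]=7 > arr[5]=6
(2, 6): arr[2]=7 > arr[6]=5
(4, 5): arr[4]=7 > arr[5]=6
(4, 6): arr[4]=7 > arr[6]=5
(5, 6): arr[5]=6 > arr[6]=5

Total inversions: 18

The array has 18 inversion(s): (0,1), (0,2), (0,3), (0,4), (0,5), (0,6), (0,7), (1,2), (1,3), (1,4), (1,5), (1,6), (2,3), (2,5), (2,6), (4,5), (4,6), (5,6). Each pair (i,j) satisfies i < j and arr[i] > arr[j].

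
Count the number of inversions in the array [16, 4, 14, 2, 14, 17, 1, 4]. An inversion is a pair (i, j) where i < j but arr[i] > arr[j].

Finding inversions in [16, 4, 14, 2, 14, 17, 1, 4]:

(0, 1): arr[0]=16 > arr[1]=4
(0, 2): arr[0]=16 > arr[2]=14
(0, 3): arr[0]=16 > arr[3]=2
(0, 4): arr[0]=16 > arr[4]=14
(0, 6): arr[0]=16 > arr[6]=1
(0, 7): arr[0]=16 > arr[7]=4
(1, 3): arr[1]=4 > arr[3]=2
(1, 6): arr[1]=4 > arr[6]=1
(2, 3): arr[2]=14 > arr[3]=2
(2, 6): arr[2]=14 > arr[6]=1
(2, 7): arr[2]=14 > arr[7]=4
(3, 6): arr[3]=2 > arr[6]=1
(4, 6): arr[4]=14 > arr[6]=1
(4, 7): arr[4]=14 > arr[7]=4
(5, 6): arr[5]=17 > arr[6]=1
(5, 7): arr[5]=17 > arr[7]=4

Total inversions: 16

The array has 16 inversion(s): (0,1), (0,2), (0,3), (0,4), (0,6), (0,7), (1,3), (1,6), (2,3), (2,6), (2,7), (3,6), (4,6), (4,7), (5,6), (5,7). Each pair (i,j) satisfies i < j and arr[i] > arr[j].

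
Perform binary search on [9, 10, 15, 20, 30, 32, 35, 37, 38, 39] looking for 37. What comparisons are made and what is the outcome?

Binary search for 37 in [9, 10, 15, 20, 30, 32, 35, 37, 38, 39]:

lo=0, hi=9, mid=4, arr[mid]=30 -> 30 < 37, search right half
lo=5, hi=9, mid=7, arr[mid]=37 -> Found target at index 7!

Binary search finds 37 at index 7 after 2 comparisons. The search repeatedly halves the search space by comparing with the middle element.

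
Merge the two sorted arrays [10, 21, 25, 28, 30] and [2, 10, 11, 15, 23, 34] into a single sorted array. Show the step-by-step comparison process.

Merging process:

Compare 10 vs 2: take 2 from right. Merged: [2]
Compare 10 vs 10: take 10 from left. Merged: [2, 10]
Compare 21 vs 10: take 10 from right. Merged: [2, 10, 10]
Compare 21 vs 11: take 11 from right. Merged: [2, 10, 10, 11]
Compare 21 vs 15: take 15 from right. Merged: [2, 10, 10, 11, 15]
Compare 21 vs 23: take 21 from left. Merged: [2, 10, 10, 11, 15, 21]
Compare 25 vs 23: take 23 from right. Merged: [2, 10, 10, 11, 15, 21, 23]
Compare 25 vs 34: take 25 from left. Merged: [2, 10, 10, 11, 15, 21, 23, 25]
Compare 28 vs 34: take 28 from left. Merged: [2, 10, 10, 11, 15, 21, 23, 25, 28]
Compare 30 vs 34: take 30 from left. Merged: [2, 10, 10, 11, 15, 21, 23, 25, 28, 30]
Append remaining from right: [34]. Merged: [2, 10, 10, 11, 15, 21, 23, 25, 28, 30, 34]

Final merged array: [2, 10, 10, 11, 15, 21, 23, 25, 28, 30, 34]
Total comparisons: 10

The merged array is [2, 10, 10, 11, 15, 21, 23, 25, 28, 30, 34], requiring 10 comparisons. The merge step runs in O(n) time where n is the total number of elements.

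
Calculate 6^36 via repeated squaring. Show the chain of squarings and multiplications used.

Computing 6^36 by squaring (build up from 6^1; each line after the first costs one multiplication):

6^1 = 6
6^2 = (6^1)^2 = 6^2 = 36
6^4 = (6^2)^2 = 36^2 = 1296
6^8 = (6^4)^2 = 1296^2 = 1679616
6^9 = 6 * 6^8 = 6 * 1679616 = 10077696
6^18 = (6^9)^2 = 10077696^2 = 101559956668416
6^36 = (6^18)^2 = 101559956668416^2 = 10314424798490535546171949056

Result: 10314424798490535546171949056
Multiplications needed: 6 (6 lines after 6^1)

6^36 = 10314424798490535546171949056. Using exponentiation by squaring, this requires 6 multiplications. The key idea: if the exponent is even, square the half-power; if odd, multiply by the base once.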